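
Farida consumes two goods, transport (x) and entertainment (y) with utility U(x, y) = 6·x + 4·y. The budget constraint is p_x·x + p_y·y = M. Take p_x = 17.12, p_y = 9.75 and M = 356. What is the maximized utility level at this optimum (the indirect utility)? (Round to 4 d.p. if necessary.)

V = 146.0513

Linear utility — the consumer picks whichever good has higher MU/price: 6/17.12 = 0.3505 vs 4/9.75 = 0.4103.
y gives more utility per dollar, so spend all income on y: y* = M/p_y, x* = 0.
Numerically: x* = 0, y* = 36.5128.
Utility at the optimum: U(0, 36.5128) = 146.0513.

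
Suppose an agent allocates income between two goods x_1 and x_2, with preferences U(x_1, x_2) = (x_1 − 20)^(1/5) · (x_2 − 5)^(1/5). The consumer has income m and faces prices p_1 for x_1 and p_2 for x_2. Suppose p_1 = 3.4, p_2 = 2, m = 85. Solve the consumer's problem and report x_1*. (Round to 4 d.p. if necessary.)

Let x_1' = x_1−20, x_2' = x_2−5. MRS = x_2'/x_1' = p_1/p_2.
Substituting into the budget: x_1* = 20 + 0.5·(m − 20·p_1 − 5·p_2)/p_1, and x_2* = 5 + 0.5·(…)/p_2.
Discretionary income = 85 − 20·3.4 − 5·2 = 7; x_1* = 20 + 0.5·7/3.4 = 21.0294.

x_1* = 21.0294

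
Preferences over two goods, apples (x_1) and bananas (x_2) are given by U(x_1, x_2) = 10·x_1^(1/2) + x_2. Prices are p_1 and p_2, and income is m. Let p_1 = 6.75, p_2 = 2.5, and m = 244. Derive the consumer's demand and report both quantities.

x_1* = 3.4294, x_2* = 88.3407

Set MRS = p_1/p_2: 5·x_1^(−1/2) = p_1/p_2.
Thus x_1* = (5·p_2/p_1)² — independent of m — with the rest of income spent on x_2.
Plugging in: x_1* = (5·2.5/6.75)² = 3.4294, x_2* = 88.3407.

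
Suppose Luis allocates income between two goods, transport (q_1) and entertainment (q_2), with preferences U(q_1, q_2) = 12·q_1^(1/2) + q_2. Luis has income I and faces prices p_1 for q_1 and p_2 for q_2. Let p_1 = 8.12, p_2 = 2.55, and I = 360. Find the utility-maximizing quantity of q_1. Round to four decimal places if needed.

q_1* = 3.5503

Thus q_1* = (6·p_2/p_1)² — independent of I — with the rest of income spent on q_2.
Plugging in: q_1* = (6·2.55/8.12)² = 3.5503.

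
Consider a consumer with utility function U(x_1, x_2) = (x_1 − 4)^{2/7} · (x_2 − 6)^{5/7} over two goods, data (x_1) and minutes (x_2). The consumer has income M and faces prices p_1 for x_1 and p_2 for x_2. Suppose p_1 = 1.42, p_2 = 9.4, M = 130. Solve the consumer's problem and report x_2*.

x_2* = 11.1611

Discretionary income = 130 − 4·1.42 − 6·9.4 = 67.92; x_2* = 6 + 5/7·67.92/9.4 = 11.1611.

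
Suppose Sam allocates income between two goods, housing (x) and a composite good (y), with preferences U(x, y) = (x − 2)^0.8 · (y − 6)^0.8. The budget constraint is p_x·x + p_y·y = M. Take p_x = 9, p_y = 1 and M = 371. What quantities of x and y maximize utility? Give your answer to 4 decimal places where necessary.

x* = 21.2778, y* = 179.5

Let x' = x−2, y' = y−6. MRS = y'/x' = p_x/p_y.
Substituting into the budget: x* = 2 + 0.5·(M − 2·p_x − 6·p_y)/p_x, and y* = 6 + 0.5·(…)/p_y.
Discretionary income = 371 − 2·9 − 6·1 = 347; x* = 2 + 0.5·347/9 = 21.2778; y* = 6 + 0.5·347/1 = 179.5.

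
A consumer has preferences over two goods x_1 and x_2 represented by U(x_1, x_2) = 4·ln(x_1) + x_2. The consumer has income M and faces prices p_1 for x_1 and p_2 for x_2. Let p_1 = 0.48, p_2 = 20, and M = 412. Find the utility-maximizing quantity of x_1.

MU_x_1 = 4/x_1, MU_x_2 = 1. Tangency: 4/x_1 = p_1/p_2.
So x_1*(p_1,p_2) = 4·p_2/p_1, independent of income; and x_2* = (M − 4·p_2)/p_2.
At the given prices: x_1* = 4·20/0.48 = 166.6667.

x_1* = 166.6667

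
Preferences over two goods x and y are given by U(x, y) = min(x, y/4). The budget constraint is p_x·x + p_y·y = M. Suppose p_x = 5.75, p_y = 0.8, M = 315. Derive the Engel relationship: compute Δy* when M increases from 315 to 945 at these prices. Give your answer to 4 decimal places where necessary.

Demand: x*(p_x,p_y,M) = M/(p_x + 4·p_y), y* = 4·M/(p_x + 4·p_y).
Here 5.75 + 4·0.8 = 8.95, giving y* = 140.7821.
At M' = 945: y* = 422.3464. Change: 422.3464 − 140.7821 = 281.5642.

Δy* = 281.5642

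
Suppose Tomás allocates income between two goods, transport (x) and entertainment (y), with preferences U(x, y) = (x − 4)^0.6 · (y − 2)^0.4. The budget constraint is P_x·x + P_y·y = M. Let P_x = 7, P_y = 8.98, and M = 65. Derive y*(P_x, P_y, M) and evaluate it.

After buying the subsistence bundle (4, 2), a share 0.6 of the remaining income goes to x: x* = 4 + 0.6·(M − 4P_x − 2P_y)/P_x.
Discretionary income = 65 − 4·7 − 2·8.98 = 19.04; y* = 2 + 0.4·19.04/8.98 = 2.8481.

y* = 2.8481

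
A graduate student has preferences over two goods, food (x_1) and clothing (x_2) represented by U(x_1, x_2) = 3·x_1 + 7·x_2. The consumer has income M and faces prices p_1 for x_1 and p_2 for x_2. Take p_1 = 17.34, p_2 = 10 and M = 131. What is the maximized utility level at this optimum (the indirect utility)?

V = 91.7

x_2 gives more utility per dollar, so spend all income on x_2: x_2* = M/p_2, x_1* = 0.
Numerically: x_1* = 0, x_2* = 13.1.
Utility at the optimum: U(0, 13.1) = 91.7.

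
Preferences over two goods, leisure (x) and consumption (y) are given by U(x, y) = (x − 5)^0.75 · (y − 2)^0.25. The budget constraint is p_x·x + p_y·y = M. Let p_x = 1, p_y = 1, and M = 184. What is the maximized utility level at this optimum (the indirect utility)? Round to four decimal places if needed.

This is Cobb-Douglas in (x−5, y−2): tangency gives 0.75·p_y·(y−2) = 0.25·p_x·(x−5).
Substituting into the budget: x* = 5 + 0.75·(M − 5·p_x − 2·p_y)/p_x, and y* = 2 + 0.25·(…)/p_y.
Discretionary income = 184 − 5·1 − 2·1 = 177; x* = 5 + 0.75·177/1 = 137.75; y* = 2 + 0.25·177/1 = 46.25.
Utility at the optimum: U(137.75, 46.25) = 100.8682.

V = 100.8682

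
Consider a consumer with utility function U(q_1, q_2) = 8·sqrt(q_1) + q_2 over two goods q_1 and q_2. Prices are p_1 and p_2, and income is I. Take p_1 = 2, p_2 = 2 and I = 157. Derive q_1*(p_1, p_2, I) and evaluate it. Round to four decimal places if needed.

q_1* = 16

Set MRS = p_1/p_2: 4·q_1^(−1/2) = p_1/p_2.
Thus q_1* = (4·p_2/p_1)² — independent of I — with the rest of income spent on q_2.
Plugging in: q_1* = (4·2/2)² = 16.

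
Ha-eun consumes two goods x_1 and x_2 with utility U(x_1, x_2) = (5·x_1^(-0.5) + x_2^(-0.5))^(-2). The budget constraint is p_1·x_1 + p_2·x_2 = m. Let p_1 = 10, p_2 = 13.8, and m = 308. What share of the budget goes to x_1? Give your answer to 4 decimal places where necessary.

MRS = MU_x_1/MU_x_2 = 5·(x_2/x_1)^(1.5). Set equal to p_1/p_2.
Solve for the ratio: x_2/x_1 = [(1/5)·p_1/p_2]^(2/3).
Substitute x_2 = (x_2/x_1)·x_1 into the budget: x_1* = m/(p_1 + p_2·(x_2/x_1)).
Numerically x_2/x_1 = 0.27591, so x_1* = 308/(10 + 13.8·0.27591) = 22.3066 and x_2* = 0.27591·22.3066 = 6.1546.
Expenditure on x_1: 10·22.3066 = 223.0663; share = 0.7242.

share on x_1 = 0.7242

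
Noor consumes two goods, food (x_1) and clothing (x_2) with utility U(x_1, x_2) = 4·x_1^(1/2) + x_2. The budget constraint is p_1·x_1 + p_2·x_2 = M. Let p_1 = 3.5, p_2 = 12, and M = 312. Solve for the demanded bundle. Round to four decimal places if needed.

Utility is quasi-linear in x_2; the FOC for x_1 is 2/√x_1 = p_1/p_2.
Thus x_1* = (2·p_2/p_1)² — independent of M — with the rest of income spent on x_2.
Plugging in: x_1* = (2·12/3.5)² = 47.0204, x_2* = 12.2857.

x_1* = 47.0204, x_2* = 12.2857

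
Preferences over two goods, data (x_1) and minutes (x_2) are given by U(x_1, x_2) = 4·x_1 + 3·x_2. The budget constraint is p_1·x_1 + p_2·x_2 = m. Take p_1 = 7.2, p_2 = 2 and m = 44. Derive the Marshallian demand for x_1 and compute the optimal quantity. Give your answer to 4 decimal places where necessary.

x_1* = 0

Linear utility — the consumer picks whichever good has higher MU/price: 4/7.2 = 0.5556 vs 3/2 = 1.5.
x_2 gives more utility per dollar, so spend all income on x_2: x_2* = m/p_2, x_1* = 0.
Numerically: x_1* = 0, x_2* = 22.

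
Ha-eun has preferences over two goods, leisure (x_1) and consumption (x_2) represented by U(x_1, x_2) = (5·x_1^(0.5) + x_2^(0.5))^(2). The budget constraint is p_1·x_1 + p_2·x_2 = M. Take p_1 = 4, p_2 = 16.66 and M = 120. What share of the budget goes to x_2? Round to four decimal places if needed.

share on x_2 = 0.0095

From the CES first-order condition, 5·(x_2/x_1)^(0.5) = p_1/p_2.
Hence x_2/x_1 = ((1/5)·p_1/p_2)^(1/(0.5)), i.e. raised to the 2 power.
Substitute x_2 = (x_2/x_1)·x_1 into the budget: x_1* = M/(p_1 + p_2·(x_2/x_1)).
Numerically x_2/x_1 = 0.002306, so x_1* = 120/(4 + 16.66·0.002306) = 29.7146 and x_2* = 0.002306·29.7146 = 0.0685.
Expenditure on x_2: 16.66·0.0685 = 1.1415; share = 0.0095.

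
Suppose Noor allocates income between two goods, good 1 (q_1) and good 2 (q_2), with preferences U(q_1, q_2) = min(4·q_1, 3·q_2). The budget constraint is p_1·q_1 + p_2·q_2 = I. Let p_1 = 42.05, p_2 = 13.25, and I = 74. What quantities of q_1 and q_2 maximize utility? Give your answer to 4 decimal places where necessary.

Here 3·42.05 + 4·13.25 = 179.15, giving q_1* = 1.2392 and q_2* = 1.6522.

q_1* = 1.2392, q_2* = 1.6522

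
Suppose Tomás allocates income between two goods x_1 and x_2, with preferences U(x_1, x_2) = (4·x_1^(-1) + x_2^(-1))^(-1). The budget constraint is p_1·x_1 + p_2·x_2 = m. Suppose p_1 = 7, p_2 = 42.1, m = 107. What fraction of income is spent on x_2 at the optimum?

From the CES first-order condition, 4·(x_2/x_1)^(2) = p_1/p_2.
Hence x_2/x_1 = ((1/4)·p_1/p_2)^(1/(2)), i.e. raised to the 0.5 power.
Substitute x_2 = (x_2/x_1)·x_1 into the budget: x_1* = m/(p_1 + p_2·(x_2/x_1)).
Numerically x_2/x_1 = 0.203882, so x_1* = 107/(7 + 42.1·0.203882) = 6.8663 and x_2* = 0.203882·6.8663 = 1.3999.
Expenditure on x_2: 42.1·1.3999 = 58.9361; share = 0.5508.

share on x_2 = 0.5508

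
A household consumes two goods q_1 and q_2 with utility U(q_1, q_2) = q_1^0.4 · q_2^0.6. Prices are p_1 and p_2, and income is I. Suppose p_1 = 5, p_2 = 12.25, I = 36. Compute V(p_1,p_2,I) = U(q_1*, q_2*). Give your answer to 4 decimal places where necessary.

Demand: q_1*(p_1,p_2,I) = 0.4·I/p_1 and q_2* = 0.6·I/p_2.
At p_1=5, p_2=12.25, I=36: q_1* = 0.4·36/5 = 2.88, q_2* = 1.7633.
Utility at the optimum: U(2.88, 1.7633) = 2.1456.

V = 2.1456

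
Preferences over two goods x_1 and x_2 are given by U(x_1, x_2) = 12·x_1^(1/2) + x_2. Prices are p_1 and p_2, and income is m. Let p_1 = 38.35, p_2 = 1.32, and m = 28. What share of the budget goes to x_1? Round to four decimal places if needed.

Set MRS = p_1/p_2: 6·x_1^(−1/2) = p_1/p_2.
Solve: √x_1 = 6·p_2/p_1, so x_1*(p_1,p_2) = (6·p_2/p_1)², and x_2* = (m − p_1·x_1*)/p_2.
Plugging in: x_1* = (6·1.32/38.35)² = 0.0427, x_2* = 19.973.
Expenditure on x_1: 38.35·0.0427 = 1.6356; share = 0.0584.

share on x_1 = 0.0584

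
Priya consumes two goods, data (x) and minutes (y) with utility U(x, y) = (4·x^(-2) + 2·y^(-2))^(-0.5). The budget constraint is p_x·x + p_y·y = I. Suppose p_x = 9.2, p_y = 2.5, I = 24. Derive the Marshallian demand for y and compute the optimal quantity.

With the ratio pinned down, the budget gives x* = I/(p_x + p_y·(y/x)) and y* = (y/x)·x*.
Numerically y/x = 1.225385, so x* = 24/(9.2 + 2.5·1.225385) = 1.957 and y* = 1.225385·1.957 = 2.3981.

y* = 2.3981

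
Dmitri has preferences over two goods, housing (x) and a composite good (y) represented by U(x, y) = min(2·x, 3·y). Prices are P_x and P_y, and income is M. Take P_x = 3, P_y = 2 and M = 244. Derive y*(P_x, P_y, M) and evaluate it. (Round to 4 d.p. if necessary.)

With perfect complements, no substitution: consume in ratio x:y = 3:2.
Budget: P_x·x + P_y·(2/3)·x = M, so (3·P_x + 2·P_y)·x = 3·M.
Demand: x*(P_x,P_y,M) = 3·M/(3·P_x + 2·P_y), y* = 2·M/(3·P_x + 2·P_y).
Here 3·3 + 2·2 = 13, giving y* = 37.5385.

y* = 37.5385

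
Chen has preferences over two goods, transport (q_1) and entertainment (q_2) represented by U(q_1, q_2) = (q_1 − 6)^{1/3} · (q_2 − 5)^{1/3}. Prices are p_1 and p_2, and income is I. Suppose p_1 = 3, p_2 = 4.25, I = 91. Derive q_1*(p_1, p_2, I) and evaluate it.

q_1* = 14.625

Substituting into the budget: q_1* = 6 + 0.5·(I − 6·p_1 − 5·p_2)/p_1, and q_2* = 5 + 0.5·(…)/p_2.
Discretionary income = 91 − 6·3 − 5·4.25 = 51.75; q_1* = 6 + 0.5·51.75/3 = 14.625.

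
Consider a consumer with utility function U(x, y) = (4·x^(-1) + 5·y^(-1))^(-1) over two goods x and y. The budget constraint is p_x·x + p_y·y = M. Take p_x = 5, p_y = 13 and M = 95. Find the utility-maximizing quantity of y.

y* = 4.7004

From the CES first-order condition, (4/5)·(y/x)^(2) = p_x/p_y.
Solve for the ratio: y/x = [(5/4)·p_x/p_y]^(0.5).
With the ratio pinned down, the budget gives x* = M/(p_x + p_y·(y/x)) and y* = (y/x)·x*.
Numerically y/x = 0.693375, so x* = 95/(5 + 13·0.693375) = 6.779 and y* = 0.693375·6.779 = 4.7004.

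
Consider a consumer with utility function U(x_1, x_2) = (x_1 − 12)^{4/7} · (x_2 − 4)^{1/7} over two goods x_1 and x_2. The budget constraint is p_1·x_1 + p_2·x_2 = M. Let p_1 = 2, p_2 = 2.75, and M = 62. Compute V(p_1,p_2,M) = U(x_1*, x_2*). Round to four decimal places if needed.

Let x_1' = x_1−12, x_2' = x_2−4. MRS = 4·x_2'/x_1' = p_1/p_2.
After buying the subsistence bundle (12, 4), a share 0.8 of the remaining income goes to x_1: x_1* = 12 + 0.8·(M − 12p_1 − 4p_2)/p_1.
Discretionary income = 62 − 12·2 − 4·2.75 = 27; x_1* = 12 + 0.8·27/2 = 22.8; x_2* = 4 + 0.2·27/2.75 = 5.9636.
Utility at the optimum: U(22.8, 5.9636) = 4.2894.

V = 4.2894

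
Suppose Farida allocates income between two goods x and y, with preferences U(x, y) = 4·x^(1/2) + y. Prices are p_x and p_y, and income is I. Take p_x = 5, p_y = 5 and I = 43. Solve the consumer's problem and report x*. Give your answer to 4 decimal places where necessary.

x* = 4

MU_x = 2/√x, MU_y = 1. Tangency: 2/√x = p_x/p_y.
Thus x* = (2·p_y/p_x)² — independent of I — with the rest of income spent on y.
Plugging in: x* = (2·5/5)² = 4.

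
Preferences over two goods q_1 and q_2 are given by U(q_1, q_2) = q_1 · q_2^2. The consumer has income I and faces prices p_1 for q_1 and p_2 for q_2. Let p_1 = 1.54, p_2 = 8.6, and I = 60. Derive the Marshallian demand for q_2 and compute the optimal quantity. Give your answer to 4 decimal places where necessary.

q_2* = 4.6512

Demand: q_1*(p_1,p_2,I) = 1/3·I/p_1 and q_2* = 2/3·I/p_2.
At p_1=1.54, p_2=8.6, I=60: q_2* = 2/3·60/8.6 = 4.6512.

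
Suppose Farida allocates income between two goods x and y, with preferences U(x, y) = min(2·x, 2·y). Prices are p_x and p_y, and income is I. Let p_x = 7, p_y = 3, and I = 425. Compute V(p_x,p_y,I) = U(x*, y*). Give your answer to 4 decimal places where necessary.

Leontief preferences: the optimum is at the kink where x/2 = y/2, i.e. y = x.
Budget: p_x·x + p_y·x = I, so (2·p_x + 2·p_y)·x = 2·I.
Demand: x*(p_x,p_y,I) = 2·I/(2·p_x + 2·p_y), y* = 2·I/(2·p_x + 2·p_y).
Here 2·7 + 2·3 = 20, giving x* = 42.5 and y* = 42.5.
Utility at the optimum: U(42.5, 42.5) = 85.

V = 85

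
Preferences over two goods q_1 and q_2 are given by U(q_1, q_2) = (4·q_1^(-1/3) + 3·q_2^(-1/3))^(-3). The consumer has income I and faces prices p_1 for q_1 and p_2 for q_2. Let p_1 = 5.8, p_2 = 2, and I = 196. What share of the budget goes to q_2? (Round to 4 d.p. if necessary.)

share on q_2 = 0.3818

MU_q_1 ∝ 4·q_1^(-4/3), MU_q_2 ∝ 3·q_2^(-4/3), so MRS = (4/3)·(q_2/q_1)^(4/3) = p_1/p_2.
Solve for the ratio: q_2/q_1 = [(3/4)·p_1/p_2]^(0.75).
Substitute q_2 = (q_2/q_1)·q_1 into the budget: q_1* = I/(p_1 + p_2·(q_2/q_1)).
Numerically q_2/q_1 = 1.790995, so q_1* = 196/(5.8 + 2·1.790995) = 20.8911 and q_2* = 1.790995·20.8911 = 37.4158.
Expenditure on q_2: 2·37.4158 = 74.8317; share = 0.3818.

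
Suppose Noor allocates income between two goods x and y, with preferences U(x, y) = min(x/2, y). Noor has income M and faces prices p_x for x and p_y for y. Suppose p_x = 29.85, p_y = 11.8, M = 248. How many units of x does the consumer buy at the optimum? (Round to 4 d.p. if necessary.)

Leontief preferences: the optimum is at the kink where x/2 = y/1, i.e. y = (1/2)·x.
Budget: p_x·x + p_y·(1/2)·x = M, so (2·p_x + p_y)·x = 2·M.
Demand: x*(p_x,p_y,M) = 2·M/(2·p_x + p_y), y* = M/(2·p_x + p_y).
Here 2·29.85 + 11.8 = 71.5, giving x* = 6.9371.

x* = 6.9371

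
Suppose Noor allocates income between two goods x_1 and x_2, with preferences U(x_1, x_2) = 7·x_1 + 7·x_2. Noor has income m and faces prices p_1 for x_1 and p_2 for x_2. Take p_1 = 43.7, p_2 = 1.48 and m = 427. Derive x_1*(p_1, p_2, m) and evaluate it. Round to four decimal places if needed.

x_1* = 0

Perfect substitutes: compare marginal utility per dollar. 7/p_1 vs 7/p_2 → 0.1602 vs 4.7297.
x_2 gives more utility per dollar, so spend all income on x_2: x_2* = m/p_2, x_1* = 0.
Numerically: x_1* = 0, x_2* = 288.5135.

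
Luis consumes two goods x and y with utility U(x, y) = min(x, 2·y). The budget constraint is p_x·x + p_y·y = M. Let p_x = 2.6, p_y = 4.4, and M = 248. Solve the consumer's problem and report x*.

x* = 51.6667

Demand: x*(p_x,p_y,M) = 2·M/(2·p_x + p_y), y* = M/(2·p_x + p_y).
Here 2·2.6 + 4.4 = 9.6, giving x* = 51.6667.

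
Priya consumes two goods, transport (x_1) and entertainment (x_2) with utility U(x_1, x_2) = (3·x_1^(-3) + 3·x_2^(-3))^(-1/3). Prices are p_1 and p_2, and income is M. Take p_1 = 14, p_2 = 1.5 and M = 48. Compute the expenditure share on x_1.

share on x_1 = 0.8423

MU_x_1 ∝ 3·x_1^(-4), MU_x_2 ∝ 3·x_2^(-4), so MRS = (x_2/x_1)^(4) = p_1/p_2.
Hence x_2/x_1 = (p_1/p_2)^(1/(4)), i.e. raised to the 0.25 power.
Substitute x_2 = (x_2/x_1)·x_1 into the budget: x_1* = M/(p_1 + p_2·(x_2/x_1)).
Numerically x_2/x_1 = 1.74787, so x_1* = 48/(14 + 1.5·1.74787) = 2.8878 and x_2* = 1.74787·2.8878 = 5.0475.
Expenditure on x_1: 14·2.8878 = 40.4288; share = 0.8423.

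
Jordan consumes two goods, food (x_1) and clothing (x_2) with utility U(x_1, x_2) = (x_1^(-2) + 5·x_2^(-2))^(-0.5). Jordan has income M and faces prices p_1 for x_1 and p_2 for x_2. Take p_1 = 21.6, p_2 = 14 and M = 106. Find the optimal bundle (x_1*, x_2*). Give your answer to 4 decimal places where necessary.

x_1* = 2.1517, x_2* = 4.2516

MRS = MU_x_1/MU_x_2 = (1/5)·(x_2/x_1)^(3). Set equal to p_1/p_2.
Solve for the ratio: x_2/x_1 = [5·p_1/p_2]^(1/3).
Substitute x_2 = (x_2/x_1)·x_1 into the budget: x_1* = M/(p_1 + p_2·(x_2/x_1)).
Numerically x_2/x_1 = 1.975901, so x_1* = 106/(21.6 + 14·1.975901) = 2.1517 and x_2* = 1.975901·2.1517 = 4.2516.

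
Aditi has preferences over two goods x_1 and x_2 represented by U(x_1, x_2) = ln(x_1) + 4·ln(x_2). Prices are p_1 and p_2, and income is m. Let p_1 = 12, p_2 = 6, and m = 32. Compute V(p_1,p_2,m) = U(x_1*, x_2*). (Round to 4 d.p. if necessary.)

V = 5.1747

The MRS is (1/4)·x_2/x_1. Set MRS = p_1/p_2.
Rearranging, p_2·x_2 = 4·p_1·x_1. Substituting into the budget gives p_1·x_1·(1 + 4) = m.
Demand: x_1*(p_1,p_2,m) = 0.2·m/p_1 and x_2* = 0.8·m/p_2.
At p_1=12, p_2=6, m=32: x_1* = 0.2·32/12 = 0.5333, x_2* = 4.2667.
Utility at the optimum: U(0.5333, 4.2667) = 5.1747.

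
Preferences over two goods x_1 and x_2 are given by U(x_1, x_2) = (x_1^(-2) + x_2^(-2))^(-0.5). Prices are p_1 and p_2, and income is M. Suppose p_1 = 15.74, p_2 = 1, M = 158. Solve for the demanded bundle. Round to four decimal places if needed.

MRS = MU_x_1/MU_x_2 = (x_2/x_1)^(3). Set equal to p_1/p_2.
Hence x_2/x_1 = (p_1/p_2)^(1/(3)), i.e. raised to the 1/3 power.
With the ratio pinned down, the budget gives x_1* = M/(p_1 + p_2·(x_2/x_1)) and x_2* = (x_2/x_1)·x_1*.
Numerically x_2/x_1 = 2.506118, so x_1* = 158/(15.74 + 1·2.506118) = 8.6594 and x_2* = 2.506118·8.6594 = 21.7014.

x_1* = 8.6594, x_2* = 21.7014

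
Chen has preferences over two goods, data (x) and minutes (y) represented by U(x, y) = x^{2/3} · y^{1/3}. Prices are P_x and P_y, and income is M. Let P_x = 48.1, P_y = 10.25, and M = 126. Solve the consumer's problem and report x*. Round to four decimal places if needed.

x* = 1.7464

Demand: x*(P_x,P_y,M) = 2/3·M/P_x and y* = 1/3·M/P_y.
At P_x=48.1, P_y=10.25, M=126: x* = 2/3·126/48.1 = 1.7464.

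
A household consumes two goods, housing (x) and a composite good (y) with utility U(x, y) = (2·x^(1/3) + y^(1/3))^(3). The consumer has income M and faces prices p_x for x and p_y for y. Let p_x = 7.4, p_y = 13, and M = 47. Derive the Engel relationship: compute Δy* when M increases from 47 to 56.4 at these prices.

Δy* = 0.1523

From the CES first-order condition, 2·(y/x)^(2/3) = p_x/p_y.
Hence y/x = ((1/2)·p_x/p_y)^(1/(2/3)), i.e. raised to the 1.5 power.
With the ratio pinned down, the budget gives x* = M/(p_x + p_y·(y/x)) and y* = (y/x)·x*.
Numerically y/x = 0.15184, so x* = 47/(7.4 + 13·0.15184) = 5.0139 and y* = 0.15184·5.0139 = 0.7613.
At M' = 56.4: y* = 0.9136. Change: 0.9136 − 0.7613 = 0.1523.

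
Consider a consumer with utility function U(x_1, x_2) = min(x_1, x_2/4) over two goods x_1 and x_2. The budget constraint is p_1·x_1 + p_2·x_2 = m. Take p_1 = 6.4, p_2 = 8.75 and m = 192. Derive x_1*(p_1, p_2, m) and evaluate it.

x_1* = 4.6377

Leontief preferences: the optimum is at the kink where x_1/1 = x_2/4, i.e. x_2 = 4·x_1.
Budget: p_1·x_1 + p_2·4·x_1 = m, so (p_1 + 4·p_2)·x_1 = m.
Demand: x_1*(p_1,p_2,m) = m/(p_1 + 4·p_2), x_2* = 4·m/(p_1 + 4·p_2).
Here 6.4 + 4·8.75 = 41.4, giving x_1* = 4.6377.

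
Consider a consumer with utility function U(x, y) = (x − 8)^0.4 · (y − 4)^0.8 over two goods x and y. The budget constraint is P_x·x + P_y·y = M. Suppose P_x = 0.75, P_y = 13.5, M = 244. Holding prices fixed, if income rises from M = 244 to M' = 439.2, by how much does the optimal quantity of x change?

Δx* = 86.7556

MRS = (1/2)·(y−4)/(x−8). Tangency with P_x/P_y gives y−4 = 2·(P_x/P_y)·(x−8).
After buying the subsistence bundle (8, 4), a share 1/3 of the remaining income goes to x: x* = 8 + 1/3·(M − 8P_x − 4P_y)/P_x.
Discretionary income = 244 − 8·0.75 − 4·13.5 = 184; x* = 8 + 1/3·184/0.75 = 89.7778.
At M' = 439.2: x* = 176.5333. Change: 176.5333 − 89.7778 = 86.7556.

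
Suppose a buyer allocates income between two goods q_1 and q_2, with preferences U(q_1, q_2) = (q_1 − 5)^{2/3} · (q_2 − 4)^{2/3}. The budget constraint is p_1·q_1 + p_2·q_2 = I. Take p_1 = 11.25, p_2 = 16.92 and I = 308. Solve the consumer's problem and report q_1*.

MRS = (q_2−4)/(q_1−5). Tangency with p_1/p_2 gives q_2−4 = (p_1/p_2)·(q_1−5).
After buying the subsistence bundle (5, 4), a share 0.5 of the remaining income goes to q_1: q_1* = 5 + 0.5·(I − 5p_1 − 4p_2)/p_1.
Discretionary income = 308 − 5·11.25 − 4·16.92 = 184.07; q_1* = 5 + 0.5·184.07/11.25 = 13.1809.

q_1* = 13.1809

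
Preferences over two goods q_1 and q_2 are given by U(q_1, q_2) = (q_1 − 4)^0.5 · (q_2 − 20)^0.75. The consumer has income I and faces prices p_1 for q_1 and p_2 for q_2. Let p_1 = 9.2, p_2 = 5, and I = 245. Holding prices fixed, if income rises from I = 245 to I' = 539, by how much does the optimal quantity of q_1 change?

Δq_1* = 12.7826

This is Cobb-Douglas in (q_1−4, q_2−20): tangency gives 0.5·p_2·(q_2−20) = 0.75·p_1·(q_1−4).
After buying the subsistence bundle (4, 20), a share 0.4 of the remaining income goes to q_1: q_1* = 4 + 0.4·(I − 4p_1 − 20p_2)/p_1.
Discretionary income = 245 − 4·9.2 − 20·5 = 108.2; q_1* = 4 + 0.4·108.2/9.2 = 8.7043.
At I' = 539: q_1* = 21.487. Change: 21.487 − 8.7043 = 12.7826.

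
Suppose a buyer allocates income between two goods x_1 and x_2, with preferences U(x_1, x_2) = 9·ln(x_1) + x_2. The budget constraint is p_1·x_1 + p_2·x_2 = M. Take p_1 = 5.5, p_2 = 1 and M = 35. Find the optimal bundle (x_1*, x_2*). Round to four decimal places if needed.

Set MRS = p_1/p_2: (9/x_1)/1 = p_1/p_2.
So x_1*(p_1,p_2) = 9·p_2/p_1, independent of income; and x_2* = (M − 9·p_2)/p_2.
At the given prices: x_1* = 9·1/5.5 = 1.6364, and x_2* = 26.

x_1* = 1.6364, x_2* = 26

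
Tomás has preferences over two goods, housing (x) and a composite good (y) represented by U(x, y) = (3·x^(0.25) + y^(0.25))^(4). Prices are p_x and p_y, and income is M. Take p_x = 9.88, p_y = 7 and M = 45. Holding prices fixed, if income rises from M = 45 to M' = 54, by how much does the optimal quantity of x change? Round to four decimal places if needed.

Δx* = 0.7234

Numerically y/x = 0.365918, so x* = 45/(9.88 + 7·0.365918) = 3.6169.
At M' = 54: x* = 4.3403. Change: 4.3403 − 3.6169 = 0.7234.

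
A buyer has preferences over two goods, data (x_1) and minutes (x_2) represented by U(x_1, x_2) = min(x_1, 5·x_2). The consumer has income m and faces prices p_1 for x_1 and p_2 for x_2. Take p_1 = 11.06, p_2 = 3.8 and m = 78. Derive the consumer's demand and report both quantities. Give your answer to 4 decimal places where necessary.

x_1* = 6.599, x_2* = 1.3198

With perfect complements, no substitution: consume in ratio x_1:x_2 = 5:1.
Budget: p_1·x_1 + p_2·(1/5)·x_1 = m, so (5·p_1 + p_2)·x_1 = 5·m.
Demand: x_1*(p_1,p_2,m) = 5·m/(5·p_1 + p_2), x_2* = m/(5·p_1 + p_2).
Here 5·11.06 + 3.8 = 59.1, giving x_1* = 6.599 and x_2* = 1.3198.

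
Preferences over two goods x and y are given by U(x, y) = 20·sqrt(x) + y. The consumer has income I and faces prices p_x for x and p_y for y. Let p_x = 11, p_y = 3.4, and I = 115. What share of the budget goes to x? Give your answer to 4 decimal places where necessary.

MU_x = 10/√x, MU_y = 1. Tangency: 10/√x = p_x/p_y.
Solve: √x = 10·p_y/p_x, so x*(p_x,p_y) = (10·p_y/p_x)², and y* = (I − p_x·x*)/p_y.
Plugging in: x* = (10·3.4/11)² = 9.5537, y* = 2.9144.
Expenditure on x: 11·9.5537 = 105.0909; share = 0.9138.

share on x = 0.9138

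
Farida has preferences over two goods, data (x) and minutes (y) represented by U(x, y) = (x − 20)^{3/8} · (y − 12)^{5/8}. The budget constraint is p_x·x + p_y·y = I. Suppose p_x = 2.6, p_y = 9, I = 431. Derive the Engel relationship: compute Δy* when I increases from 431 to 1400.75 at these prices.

Δy* = 67.3438

This is Cobb-Douglas in (x−20, y−12): tangency gives 0.375·p_y·(y−12) = 0.625·p_x·(x−20).
After buying the subsistence bundle (20, 12), a share 0.375 of the remaining income goes to x: x* = 20 + 0.375·(I − 20p_x − 12p_y)/p_x.
Discretionary income = 431 − 20·2.6 − 12·9 = 271; y* = 12 + 0.625·271/9 = 30.8194.
At I' = 1400.75: y* = 98.1632. Change: 98.1632 − 30.8194 = 67.3438.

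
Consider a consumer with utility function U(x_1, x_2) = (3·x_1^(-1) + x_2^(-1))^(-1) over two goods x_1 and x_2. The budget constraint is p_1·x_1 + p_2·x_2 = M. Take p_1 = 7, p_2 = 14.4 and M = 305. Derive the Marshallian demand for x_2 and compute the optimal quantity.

MRS = MU_x_1/MU_x_2 = 3·(x_2/x_1)^(2). Set equal to p_1/p_2.
Solve for the ratio: x_2/x_1 = [(1/3)·p_1/p_2]^(0.5).
With the ratio pinned down, the budget gives x_1* = M/(p_1 + p_2·(x_2/x_1)) and x_2* = (x_2/x_1)·x_1*.
Numerically x_2/x_1 = 0.402538, so x_1* = 305/(7 + 14.4·0.402538) = 23.8345 and x_2* = 0.402538·23.8345 = 9.5943.

x_2* = 9.5943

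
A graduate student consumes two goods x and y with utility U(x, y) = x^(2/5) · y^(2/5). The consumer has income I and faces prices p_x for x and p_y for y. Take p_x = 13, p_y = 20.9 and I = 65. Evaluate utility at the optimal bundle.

V = 1.7214

Tangency: MRS = y/x = p_x/p_y.
So 0.4·p_y·y = 0.4·p_x·x; combined with the budget, a share 0.5 of income goes to x.
Demand: x*(p_x,p_y,I) = 0.5·I/p_x and y* = 0.5·I/p_y.
At p_x=13, p_y=20.9, I=65: x* = 0.5·65/13 = 2.5, y* = 1.555.
Utility at the optimum: U(2.5, 1.555) = 1.7214.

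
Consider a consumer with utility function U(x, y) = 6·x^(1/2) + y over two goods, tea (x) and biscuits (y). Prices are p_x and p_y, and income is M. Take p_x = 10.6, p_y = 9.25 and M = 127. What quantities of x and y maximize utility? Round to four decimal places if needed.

x* = 6.8535, y* = 5.876

Set MRS = p_x/p_y: 3·x^(−1/2) = p_x/p_y.
Thus x* = (3·p_y/p_x)² — independent of M — with the rest of income spent on y.
Plugging in: x* = (3·9.25/10.6)² = 6.8535, y* = 5.876.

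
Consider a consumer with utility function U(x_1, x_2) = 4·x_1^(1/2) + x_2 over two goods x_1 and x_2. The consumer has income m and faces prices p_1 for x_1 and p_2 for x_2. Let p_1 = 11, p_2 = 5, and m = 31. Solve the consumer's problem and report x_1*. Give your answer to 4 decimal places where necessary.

x_1* = 0.8264

MU_x_1 = 2/√x_1, MU_x_2 = 1. Tangency: 2/√x_1 = p_1/p_2.
Solve: √x_1 = 2·p_2/p_1, so x_1*(p_1,p_2) = (2·p_2/p_1)², and x_2* = (m − p_1·x_1*)/p_2.
Plugging in: x_1* = (2·5/11)² = 0.8264.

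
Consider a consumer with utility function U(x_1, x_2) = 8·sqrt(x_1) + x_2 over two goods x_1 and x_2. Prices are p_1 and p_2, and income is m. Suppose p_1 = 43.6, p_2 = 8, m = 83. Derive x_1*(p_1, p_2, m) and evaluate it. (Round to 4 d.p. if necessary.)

Solve: √x_1 = 4·p_2/p_1, so x_1*(p_1,p_2) = (4·p_2/p_1)², and x_2* = (m − p_1·x_1*)/p_2.
Plugging in: x_1* = (4·8/43.6)² = 0.5387.

x_1* = 0.5387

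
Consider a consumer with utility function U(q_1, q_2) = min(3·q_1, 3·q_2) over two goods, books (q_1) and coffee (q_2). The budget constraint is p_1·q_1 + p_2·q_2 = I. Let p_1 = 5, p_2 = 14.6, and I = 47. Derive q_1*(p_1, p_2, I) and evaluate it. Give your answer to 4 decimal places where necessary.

q_1* = 2.398

Demand: q_1*(p_1,p_2,I) = 3·I/(3·p_1 + 3·p_2), q_2* = 3·I/(3·p_1 + 3·p_2).
Here 3·5 + 3·14.6 = 58.8, giving q_1* = 2.398.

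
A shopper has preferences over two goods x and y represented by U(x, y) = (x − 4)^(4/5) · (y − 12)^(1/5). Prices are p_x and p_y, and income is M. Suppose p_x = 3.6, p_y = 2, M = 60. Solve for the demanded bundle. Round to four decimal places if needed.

x* = 8.8, y* = 14.16

MRS = 4·(y−12)/(x−4). Tangency with p_x/p_y gives y−12 = (1/4)·(p_x/p_y)·(x−4).
Substituting into the budget: x* = 4 + 0.8·(M − 4·p_x − 12·p_y)/p_x, and y* = 12 + 0.2·(…)/p_y.
Discretionary income = 60 − 4·3.6 − 12·2 = 21.6; x* = 4 + 0.8·21.6/3.6 = 8.8; y* = 12 + 0.2·21.6/2 = 14.16.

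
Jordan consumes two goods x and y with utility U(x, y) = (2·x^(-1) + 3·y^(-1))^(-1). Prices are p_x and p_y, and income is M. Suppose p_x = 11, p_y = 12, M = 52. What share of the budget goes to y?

MU_x ∝ 2·x^(-2), MU_y ∝ 3·y^(-2), so MRS = (2/3)·(y/x)^(2) = p_x/p_y.
Hence y/x = ((3/2)·p_x/p_y)^(1/(2)), i.e. raised to the 0.5 power.
Substitute y = (y/x)·x into the budget: x* = M/(p_x + p_y·(y/x)).
Numerically y/x = 1.172604, so x* = 52/(11 + 12·1.172604) = 2.0741 and y* = 1.172604·2.0741 = 2.4321.
Expenditure on y: 12·2.4321 = 29.185; share = 0.5613.

share on y = 0.5613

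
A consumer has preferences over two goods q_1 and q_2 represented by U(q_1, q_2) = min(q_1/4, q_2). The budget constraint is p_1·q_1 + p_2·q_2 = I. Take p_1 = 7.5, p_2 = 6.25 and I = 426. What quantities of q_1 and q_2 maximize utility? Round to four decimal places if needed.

q_1* = 47.0069, q_2* = 11.7517

Leontief preferences: the optimum is at the kink where q_1/4 = q_2/1, i.e. q_2 = (1/4)·q_1.
Budget: p_1·q_1 + p_2·(1/4)·q_1 = I, so (4·p_1 + p_2)·q_1 = 4·I.
Demand: q_1*(p_1,p_2,I) = 4·I/(4·p_1 + p_2), q_2* = I/(4·p_1 + p_2).
Here 4·7.5 + 6.25 = 36.25, giving q_1* = 47.0069 and q_2* = 11.7517.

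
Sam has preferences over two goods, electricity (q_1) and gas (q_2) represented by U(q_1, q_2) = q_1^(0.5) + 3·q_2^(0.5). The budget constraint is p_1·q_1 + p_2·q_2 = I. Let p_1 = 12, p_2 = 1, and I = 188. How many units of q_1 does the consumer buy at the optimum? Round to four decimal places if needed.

q_1* = 0.1437

MRS = MU_q_1/MU_q_2 = (1/3)·(q_2/q_1)^(0.5). Set equal to p_1/p_2.
Hence q_2/q_1 = (3·p_1/p_2)^(1/(0.5)), i.e. raised to the 2 power.
With the ratio pinned down, the budget gives q_1* = I/(p_1 + p_2·(q_2/q_1)) and q_2* = (q_2/q_1)·q_1*.
Numerically q_2/q_1 = 1296, so q_1* = 188/(12 + 1·1296) = 0.1437.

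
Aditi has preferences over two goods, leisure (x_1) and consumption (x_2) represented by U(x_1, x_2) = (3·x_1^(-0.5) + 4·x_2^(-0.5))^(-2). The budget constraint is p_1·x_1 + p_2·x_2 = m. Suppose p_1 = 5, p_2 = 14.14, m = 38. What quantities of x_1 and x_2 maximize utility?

MU_x_1 ∝ 3·x_1^(-1.5), MU_x_2 ∝ 4·x_2^(-1.5), so MRS = (3/4)·(x_2/x_1)^(1.5) = p_1/p_2.
Hence x_2/x_1 = ((4/3)·p_1/p_2)^(1/(1.5)), i.e. raised to the 2/3 power.
Substitute x_2 = (x_2/x_1)·x_1 into the budget: x_1* = m/(p_1 + p_2·(x_2/x_1)).
Numerically x_2/x_1 = 0.605768, so x_1* = 38/(5 + 14.14·0.605768) = 2.8012 and x_2* = 0.605768·2.8012 = 1.6969.

x_1* = 2.8012, x_2* = 1.6969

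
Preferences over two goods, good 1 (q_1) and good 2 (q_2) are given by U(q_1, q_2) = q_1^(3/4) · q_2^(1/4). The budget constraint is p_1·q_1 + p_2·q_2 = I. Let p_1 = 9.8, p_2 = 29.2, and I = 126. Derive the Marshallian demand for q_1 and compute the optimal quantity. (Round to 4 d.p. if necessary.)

q_1* = 9.6429

The MRS is 3·q_2/q_1. Set MRS = p_1/p_2.
Rearranging, p_2·q_2 = (1/3)·p_1·q_1. Substituting into the budget gives p_1·q_1·(1 + (1/3)) = I.
Demand: q_1*(p_1,p_2,I) = 0.75·I/p_1 and q_2* = 0.25·I/p_2.
At p_1=9.8, p_2=29.2, I=126: q_1* = 0.75·126/9.8 = 9.6429.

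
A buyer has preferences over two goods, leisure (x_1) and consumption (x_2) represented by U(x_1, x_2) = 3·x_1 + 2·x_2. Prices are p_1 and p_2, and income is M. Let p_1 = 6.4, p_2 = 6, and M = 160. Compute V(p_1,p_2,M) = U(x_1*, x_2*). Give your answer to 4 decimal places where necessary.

Linear utility — the consumer picks whichever good has higher MU/price: 3/6.4 = 0.4688 vs 2/6 = 0.3333.
x_1 gives more utility per dollar, so spend all income on x_1: x_1* = M/p_1, x_2* = 0.
Numerically: x_1* = 25, x_2* = 0.
Utility at the optimum: U(25, 0) = 75.

V = 75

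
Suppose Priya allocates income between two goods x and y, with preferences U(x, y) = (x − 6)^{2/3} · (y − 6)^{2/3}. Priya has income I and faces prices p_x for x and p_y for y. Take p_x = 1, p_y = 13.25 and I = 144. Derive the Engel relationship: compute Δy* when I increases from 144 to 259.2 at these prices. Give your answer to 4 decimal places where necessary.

Δy* = 4.3472

This is Cobb-Douglas in (x−6, y−6): tangency gives 2/3·p_y·(y−6) = 2/3·p_x·(x−6).
Substituting into the budget: x* = 6 + 0.5·(I − 6·p_x − 6·p_y)/p_x, and y* = 6 + 0.5·(…)/p_y.
Discretionary income = 144 − 6·1 − 6·13.25 = 58.5; y* = 6 + 0.5·58.5/13.25 = 8.2075.
At I' = 259.2: y* = 12.5547. Change: 12.5547 − 8.2075 = 4.3472.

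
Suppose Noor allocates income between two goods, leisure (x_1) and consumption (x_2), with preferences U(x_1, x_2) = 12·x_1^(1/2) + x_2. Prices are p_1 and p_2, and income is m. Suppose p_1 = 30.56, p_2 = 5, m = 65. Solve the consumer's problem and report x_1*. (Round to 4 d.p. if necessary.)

Set MRS = p_1/p_2: 6·x_1^(−1/2) = p_1/p_2.
Solve: √x_1 = 6·p_2/p_1, so x_1*(p_1,p_2) = (6·p_2/p_1)², and x_2* = (m − p_1·x_1*)/p_2.
Plugging in: x_1* = (6·5/30.56)² = 0.9637.

x_1* = 0.9637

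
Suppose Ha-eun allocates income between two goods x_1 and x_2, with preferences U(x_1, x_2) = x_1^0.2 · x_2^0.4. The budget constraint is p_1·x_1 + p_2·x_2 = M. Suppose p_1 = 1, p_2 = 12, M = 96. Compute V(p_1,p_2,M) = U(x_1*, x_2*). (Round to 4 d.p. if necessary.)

MU_x_1/MU_x_2 = (0.2·x_2)/(0.4·x_1); tangency sets this equal to p_1/p_2.
Rearranging, p_2·x_2 = 2·p_1·x_1. Substituting into the budget gives p_1·x_1·(1 + 2) = M.
Demand: x_1*(p_1,p_2,M) = 1/3·M/p_1 and x_2* = 2/3·M/p_2.
At p_1=1, p_2=12, M=96: x_1* = 1/3·96/1 = 32, x_2* = 5.3333.
Utility at the optimum: U(32, 5.3333) = 3.9069.

V = 3.9069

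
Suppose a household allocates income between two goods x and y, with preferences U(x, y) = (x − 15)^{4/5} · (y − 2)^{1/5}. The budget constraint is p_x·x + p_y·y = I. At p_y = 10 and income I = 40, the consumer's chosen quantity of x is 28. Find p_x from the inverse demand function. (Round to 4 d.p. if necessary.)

Let x' = x−15, y' = y−2. MRS = 4·y'/x' = p_x/p_y.
Substituting into the budget: x* = 15 + 0.8·(I − 15·p_x − 2·p_y)/p_x, and y* = 2 + 0.2·(…)/p_y.
Set x* = 28 in the demand function and solve for p_x: p_x = 0.64.

p_x = 0.64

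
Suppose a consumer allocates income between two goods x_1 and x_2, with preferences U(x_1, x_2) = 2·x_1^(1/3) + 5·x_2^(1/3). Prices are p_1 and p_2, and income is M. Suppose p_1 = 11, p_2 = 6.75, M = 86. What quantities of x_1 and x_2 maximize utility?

x_1* = 1.2931, x_2* = 10.6335

From the CES first-order condition, (2/5)·(x_2/x_1)^(2/3) = p_1/p_2.
Hence x_2/x_1 = ((5/2)·p_1/p_2)^(1/(2/3)), i.e. raised to the 1.5 power.
With the ratio pinned down, the budget gives x_1* = M/(p_1 + p_2·(x_2/x_1)) and x_2* = (x_2/x_1)·x_1*.
Numerically x_2/x_1 = 8.223248, so x_1* = 86/(11 + 6.75·8.223248) = 1.2931 and x_2* = 8.223248·1.2931 = 10.6335.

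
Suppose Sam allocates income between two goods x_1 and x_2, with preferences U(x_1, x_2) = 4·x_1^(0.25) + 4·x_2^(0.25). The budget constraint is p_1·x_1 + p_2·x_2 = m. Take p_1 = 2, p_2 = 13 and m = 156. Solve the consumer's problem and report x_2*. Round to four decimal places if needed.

MU_x_1 ∝ 4·x_1^(-0.75), MU_x_2 ∝ 4·x_2^(-0.75), so MRS = (x_2/x_1)^(0.75) = p_1/p_2.
Solve for the ratio: x_2/x_1 = [p_1/p_2]^(4/3).
With the ratio pinned down, the budget gives x_1* = m/(p_1 + p_2·(x_2/x_1)) and x_2* = (x_2/x_1)·x_1*.
Numerically x_2/x_1 = 0.082436, so x_1* = 156/(2 + 13·0.082436) = 50.7868 and x_2* = 0.082436·50.7868 = 4.1866.

x_2* = 4.1866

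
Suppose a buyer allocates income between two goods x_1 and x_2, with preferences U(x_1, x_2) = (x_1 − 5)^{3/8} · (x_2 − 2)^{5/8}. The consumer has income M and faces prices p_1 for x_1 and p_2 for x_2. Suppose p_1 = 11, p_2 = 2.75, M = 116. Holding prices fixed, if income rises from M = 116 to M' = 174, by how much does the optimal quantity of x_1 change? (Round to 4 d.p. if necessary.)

Δx_1* = 1.9773

Discretionary income = 116 − 5·11 − 2·2.75 = 55.5; x_1* = 5 + 0.375·55.5/11 = 6.892.
At M' = 174: x_1* = 8.8693. Change: 8.8693 − 6.892 = 1.9773.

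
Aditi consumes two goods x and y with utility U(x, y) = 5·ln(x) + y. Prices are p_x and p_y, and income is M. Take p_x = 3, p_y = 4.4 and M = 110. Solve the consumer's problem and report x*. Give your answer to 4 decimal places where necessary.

MU_x = 5/x, MU_y = 1. Tangency: 5/x = p_x/p_y.
So x*(p_x,p_y) = 5·p_y/p_x, independent of income; and y* = (M − 5·p_y)/p_y.
At the given prices: x* = 5·4.4/3 = 7.3333.

x* = 7.3333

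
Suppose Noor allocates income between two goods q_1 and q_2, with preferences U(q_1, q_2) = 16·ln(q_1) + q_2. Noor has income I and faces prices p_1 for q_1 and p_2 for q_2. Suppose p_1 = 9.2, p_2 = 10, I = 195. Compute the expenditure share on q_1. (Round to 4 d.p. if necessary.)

Set MRS = p_1/p_2: (16/q_1)/1 = p_1/p_2.
So q_1*(p_1,p_2) = 16·p_2/p_1, independent of income; and q_2* = (I − 16·p_2)/p_2.
At the given prices: q_1* = 16·10/9.2 = 17.3913, and q_2* = 3.5.
Expenditure on q_1: 9.2·17.3913 = 160; share = 0.8205.

share on q_1 = 0.8205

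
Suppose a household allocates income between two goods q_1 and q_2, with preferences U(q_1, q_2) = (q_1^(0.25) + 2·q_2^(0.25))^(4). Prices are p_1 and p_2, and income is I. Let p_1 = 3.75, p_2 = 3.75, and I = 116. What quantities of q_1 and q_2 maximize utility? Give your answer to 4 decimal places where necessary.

MRS = MU_q_1/MU_q_2 = (1/2)·(q_2/q_1)^(0.75). Set equal to p_1/p_2.
Hence q_2/q_1 = (2·p_1/p_2)^(1/(0.75)), i.e. raised to the 4/3 power.
With the ratio pinned down, the budget gives q_1* = I/(p_1 + p_2·(q_2/q_1)) and q_2* = (q_2/q_1)·q_1*.
Numerically q_2/q_1 = 2.519842, so q_1* = 116/(3.75 + 3.75·2.519842) = 8.7883 and q_2* = 2.519842·8.7883 = 22.1451.

q_1* = 8.7883, q_2* = 22.1451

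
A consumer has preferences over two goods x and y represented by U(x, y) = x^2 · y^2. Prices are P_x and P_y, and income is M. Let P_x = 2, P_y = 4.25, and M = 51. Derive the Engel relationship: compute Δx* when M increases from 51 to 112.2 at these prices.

Δx* = 15.3

Tangency: MRS = y/x = P_x/P_y.
So 2·P_y·y = 2·P_x·x; combined with the budget, a share 0.5 of income goes to x.
Demand: x*(P_x,P_y,M) = 0.5·M/P_x and y* = 0.5·M/P_y.
At P_x=2, P_y=4.25, M=51: x* = 0.5·51/2 = 12.75.
At M' = 112.2: x* = 28.05. Change: 28.05 − 12.75 = 15.3.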